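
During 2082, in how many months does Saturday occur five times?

4

A month of length L has five Saturdays iff its first Saturday is on day ≤ L−28 (so day 1–3 in a 31-day month, 1–2 in a 30-day month, day 1 in a leap February).
Checking each month of 2082: Jan starts Thu (31d) ✓; Feb starts Sun (28d); Mar starts Sun (31d); Apr starts Wed (30d); May starts Fri (31d) ✓; Jun starts Mon (30d); Jul starts Wed (31d); Aug starts Sat (31d) ✓; Sep starts Tue (30d); Oct starts Thu (31d) ✓; Nov starts Sun (30d); Dec starts Tue (31d).
Five-Saturday months: January, May, August, October → 4.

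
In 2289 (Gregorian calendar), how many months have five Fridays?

A month of length L has five Fridays iff its first Friday is on day ≤ L−28 (so day 1–3 in a 31-day month, 1–2 in a 30-day month, day 1 in a leap February).
Checking each month of 2289: Jan starts Tue (31d); Feb starts Fri (28d); Mar starts Fri (31d) ✓; Apr starts Mon (30d); May starts Wed (31d) ✓; Jun starts Sat (30d); Jul starts Mon (31d); Aug starts Thu (31d) ✓; Sep starts Sun (30d); Oct starts Tue (31d); Nov starts Fri (30d) ✓; Dec starts Sun (31d).
Five-Friday months: March, May, August, November → 4.

4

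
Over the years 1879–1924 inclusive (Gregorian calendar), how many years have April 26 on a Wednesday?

7

Track April 26's weekday year by year (advancing +1, or +2 across a Feb 29):
  1879: Sat  1880: Mon (+2)  1881: Tue (+1)  1882: Wed (+1) ✓  1883: Thu (+1)
  1884: Sat (+2)  1885: Sun (+1)  1886: Mon (+1)  1887: Tue (+1)  1888: Thu (+2)
  1889: Fri (+1)  1890: Sat (+1)  1891: Sun (+1)  1892: Tue (+2)  … (18 more years) …
  1911: Wed (+1) ✓  1912: Fri (+2)  1913: Sat (+1)  1914: Sun (+1)  1915: Mon (+1)
  1916: Wed (+2) ✓  1917: Thu (+1)  1918: Fri (+1)  1919: Sat (+1)  1920: Mon (+2)
  1921: Tue (+1)  1922: Wed (+1) ✓  1923: Thu (+1)  1924: Sat (+2)
Wednesday years: 1882, 1893, 1899, 1905, 1911, 1916, 1922 — 7 in total.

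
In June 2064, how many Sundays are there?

5

June 2064 has 30 days and begins on Sunday.
The first Sunday is June 1.
Sundays fall on 1, 8, 15, 22, 29 — that's 5.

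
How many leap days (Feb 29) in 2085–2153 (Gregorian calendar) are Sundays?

Leap years in 2085–2153: 16 of them.
Feb 29 weekday advances by 5 (mod 7) from one leap year to the next four years later (or differs when a century non-leap intervenes).
Leap-day weekdays: 2088:Sun✓ 2092:Fri 2096:Wed 2104:Fri 2108:Wed 2112:Mon 2116:Sat 2120:Thu 2124:Tue 2128:Sun✓ 2132:Fri 2136:Wed 2140:Mon 2144:Sat 2148:Thu 2152:Tue
Sunday: 2088, 2128 → 2.

2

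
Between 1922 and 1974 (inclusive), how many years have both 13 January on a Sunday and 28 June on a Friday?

6

Check each year's weekday for 13 January and 28 June:
  1922: Fri/Wed  1923: Sat/Thu  1924: Sun/Sat  1925: Tue/Sun  1926: Wed/Mon  1927: Thu/Tue  1928: Fri/Thu  1929: Sun/Fri ✓  1930: Mon/Sat  1931: Tue/Sun  1932: Wed/Tue  1933: Fri/Wed  1934: Sat/Thu  1935: Sun/Fri ✓  …(25 more)…  1961: Fri/Wed  1962: Sat/Thu  1963: Sun/Fri ✓  1964: Mon/Sun  1965: Wed/Mon  1966: Thu/Tue  1967: Fri/Wed  1968: Sat/Fri  1969: Mon/Sat  1970: Tue/Sun  1971: Wed/Mon  1972: Thu/Wed  1973: Sat/Thu  1974: Sun/Fri ✓
Both conditions hold in: 1929, 1935, 1946, 1957, 1963, 1974 — 6.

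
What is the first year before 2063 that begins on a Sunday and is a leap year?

Jan 1 advances by 2 weekdays after a leap year and by 1 after a common year.
2063: Jan 1 is Monday.
2062: Sunday
2061: Saturday
2060: Thursday (leap)
2059: Wednesday
2058: Tuesday
2057: Monday
2056: Saturday (leap)
2055: Friday
2054: Thursday
2053: Wednesday
2052: Monday (leap)
2051: Sunday
2050: Saturday
2049: Friday
2048: Wednesday (leap)
2047: Tuesday
2046: Monday
2045: Sunday
2044: Friday (leap)
2043: Thursday
2042: Wednesday
2041: Tuesday
2040: Sunday (leap)
2040 begins on a Sunday and is a leap year.

2040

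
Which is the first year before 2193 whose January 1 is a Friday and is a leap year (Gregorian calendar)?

Jan 1 advances by 2 weekdays after a leap year and by 1 after a common year.
2193: Jan 1 is Tuesday.
2192: Sunday (leap)
2191: Saturday
2190: Friday
2189: Thursday
2188: Tuesday (leap)
2187: Monday
2186: Sunday
2185: Saturday
2184: Thursday (leap)
2183: Wednesday
2182: Tuesday
2181: Monday
2180: Saturday (leap)
2179: Friday
2178: Thursday
2177: Wednesday
2176: Monday (leap)
2175: Sunday
2174: Saturday
2173: Friday
2172: Wednesday (leap)
2171: Tuesday
2170: Monday
2169: Sunday
2168: Friday (leap)
2168 begins on a Friday and is a leap year.

2168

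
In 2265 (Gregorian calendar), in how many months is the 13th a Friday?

2

Check the 13th of each month of 2265: Jan 13: Fri, Feb 13: Mon, Mar 13: Mon, Apr 13: Thu, May 13: Sat, Jun 13: Tue, Jul 13: Thu, Aug 13: Sun, Sep 13: Wed, Oct 13: Fri, Nov 13: Mon, Dec 13: Wed.
Friday occurs in January, October — 2 months.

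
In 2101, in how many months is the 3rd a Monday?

2

Check the 3rd of each month of 2101: Jan 3: Mon, Feb 3: Thu, Mar 3: Thu, Apr 3: Sun, May 3: Tue, Jun 3: Fri, Jul 3: Sun, Aug 3: Wed, Sep 3: Sat, Oct 3: Mon, Nov 3: Thu, Dec 3: Sat.
Monday occurs in January, October — 2 months.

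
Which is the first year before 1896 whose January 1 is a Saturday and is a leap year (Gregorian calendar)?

1876

Jan 1 advances by 2 weekdays after a leap year and by 1 after a common year.
1896: Jan 1 is Wednesday (leap).
1895: Tuesday
1894: Monday
1893: Sunday
1892: Friday (leap)
1891: Thursday
1890: Wednesday
1889: Tuesday
1888: Sunday (leap)
1887: Saturday
1886: Friday
1885: Thursday
1884: Tuesday (leap)
1883: Monday
1882: Sunday
1881: Saturday
1880: Thursday (leap)
1879: Wednesday
1878: Tuesday
1877: Monday
1876: Saturday (leap)
1876 begins on a Saturday and is a leap year.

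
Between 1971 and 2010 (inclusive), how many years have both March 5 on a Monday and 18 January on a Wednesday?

1

Check each year's weekday for March 5 and 18 January:
  1971: Fri/Mon  1972: Sun/Tue  1973: Mon/Thu  1974: Tue/Fri  1975: Wed/Sat  1976: Fri/Sun  1977: Sat/Tue  1978: Sun/Wed  1979: Mon/Thu  1980: Wed/Fri  1981: Thu/Sun  1982: Fri/Mon  1983: Sat/Tue  1984: Mon/Wed ✓  …(12 more)…  1997: Wed/Sat  1998: Thu/Sun  1999: Fri/Mon  2000: Sun/Tue  2001: Mon/Thu  2002: Tue/Fri  2003: Wed/Sat  2004: Fri/Sun  2005: Sat/Tue  2006: Sun/Wed  2007: Mon/Thu  2008: Wed/Fri  2009: Thu/Sun  2010: Fri/Mon
Both conditions hold in: 1984 — 1.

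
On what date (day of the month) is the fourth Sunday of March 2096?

25

March 1, 2096 is a Thursday, so the first Sunday is the 4th.
The fourth Sunday is 4 + 21 = 25.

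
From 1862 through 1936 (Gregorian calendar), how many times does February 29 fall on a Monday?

4

Leap years in 1862–1936: 18 of them.
Feb 29 weekday advances by 5 (mod 7) from one leap year to the next four years later (or differs when a century non-leap intervenes).
Leap-day weekdays: 1864:Mon✓ 1868:Sat 1872:Thu 1876:Tue 1880:Sun 1884:Fri 1888:Wed 1892:Mon✓ 1896:Sat 1904:Mon✓ 1908:Sat 1912:Thu 1916:Tue 1920:Sun 1924:Fri 1928:Wed 1932:Mon✓ 1936:Sat
Monday: 1864, 1892, 1904, 1932 → 4.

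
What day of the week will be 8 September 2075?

Sunday

January 1, 2075 is a Tuesday.
September 8 is day 251 of the year, i.e. 250 days after Jan 1.
250 mod 7 = 5, so advance 5 weekdays from Tuesday: Sunday.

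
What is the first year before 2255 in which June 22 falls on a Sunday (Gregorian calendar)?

From one year to the next, a fixed date's weekday advances by 1, or by 2 when a Feb 29 lies between the two dates.
2255: June 22 is Friday.
2254: Thursday (−1)
2253: Wednesday (−1)
2252: Tuesday (−1)
2251: Sunday (−2)
June 22 falls on a Sunday in 2251.

2251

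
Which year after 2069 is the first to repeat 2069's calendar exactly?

2075

Two years share a calendar iff Jan 1 falls on the same weekday and both are leap or both are common. 2069: Jan 1 is Tuesday, common year.
2070: Jan 1 Wednesday, common
2071: Jan 1 Thursday, common
2072: Jan 1 Friday, leap
2073: Jan 1 Sunday, common
2074: Jan 1 Monday, common
2075: Jan 1 Tuesday, common
2075 matches on both conditions.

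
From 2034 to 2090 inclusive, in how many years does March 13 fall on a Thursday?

8

Track March 13's weekday year by year (advancing +1, or +2 across a Feb 29):
  2034: Mon  2035: Tue (+1)  2036: Thu (+2) ✓  2037: Fri (+1)  2038: Sat (+1)
  2039: Sun (+1)  2040: Tue (+2)  2041: Wed (+1)  2042: Thu (+1) ✓  2043: Fri (+1)
  2044: Sun (+2)  2045: Mon (+1)  2046: Tue (+1)  2047: Wed (+1)  … (29 more years) …
  2077: Sat (+1)  2078: Sun (+1)  2079: Mon (+1)  2080: Wed (+2)  2081: Thu (+1) ✓
  2082: Fri (+1)  2083: Sat (+1)  2084: Mon (+2)  2085: Tue (+1)  2086: Wed (+1)
  2087: Thu (+1) ✓  2088: Sat (+2)  2089: Sun (+1)  2090: Mon (+1)
Thursday years: 2036, 2042, 2053, 2059, 2064, 2070, 2081, 2087 — 8 in total.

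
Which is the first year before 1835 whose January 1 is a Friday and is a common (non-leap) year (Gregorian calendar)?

1830

Jan 1 advances by 2 weekdays after a leap year and by 1 after a common year.
1835: Jan 1 is Thursday.
1834: Wednesday
1833: Tuesday
1832: Sunday (leap)
1831: Saturday
1830: Friday
1830 begins on a Friday and is a common year.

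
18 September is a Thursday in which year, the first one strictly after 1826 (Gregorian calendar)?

From one year to the next, a fixed date's weekday advances by 1, or by 2 when a Feb 29 lies between the two dates.
1826: September 18 is Monday.
1827: Tuesday (+1)
1828: Thursday (+2)
18 September falls on a Thursday in 1828.

1828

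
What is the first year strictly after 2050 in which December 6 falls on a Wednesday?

From one year to the next, a fixed date's weekday advances by 1, or by 2 when a Feb 29 lies between the two dates.
2050: December 6 is Tuesday.
2051: Wednesday (+1)
December 6 falls on a Wednesday in 2051.

2051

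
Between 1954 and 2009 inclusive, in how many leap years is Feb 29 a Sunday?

Leap years in 1954–2009: 14 of them.
Feb 29 weekday advances by 5 (mod 7) from one leap year to the next four years later (or differs when a century non-leap intervenes).
Leap-day weekdays: 1956:Wed 1960:Mon 1964:Sat 1968:Thu 1972:Tue 1976:Sun✓ 1980:Fri 1984:Wed 1988:Mon 1992:Sat 1996:Thu 2000:Tue 2004:Sun✓ 2008:Fri
Sunday: 1976, 2004 → 2.

2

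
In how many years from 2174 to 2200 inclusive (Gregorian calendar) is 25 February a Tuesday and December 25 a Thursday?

Check each year's weekday for 25 February and December 25:
  2174: Fri/Sun  2175: Sat/Mon  2176: Sun/Wed  2177: Tue/Thu ✓  2178: Wed/Fri  2179: Thu/Sat  2180: Fri/Mon  2181: Sun/Tue  2182: Mon/Wed  2183: Tue/Thu ✓  2184: Wed/Sat  2185: Fri/Sun  2186: Sat/Mon  2187: Sun/Tue  2188: Mon/Thu  2189: Wed/Fri  2190: Thu/Sat  2191: Fri/Sun  2192: Sat/Tue  2193: Mon/Wed  2194: Tue/Thu ✓  2195: Wed/Fri  2196: Thu/Sun  2197: Sat/Mon  2198: Sun/Tue  2199: Mon/Wed  2200: Tue/Thu ✓
Both conditions hold in: 2177, 2183, 2194, 2200 — 4.

4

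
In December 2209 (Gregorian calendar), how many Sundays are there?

December 2209 has 31 days and begins on Friday.
The first Sunday is December 3.
Sundays fall on 3, 10, 17, 24, 31 — that's 5.

5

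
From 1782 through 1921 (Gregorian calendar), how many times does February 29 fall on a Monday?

Leap years in 1782–1921: 33 of them.
Feb 29 weekday advances by 5 (mod 7) from one leap year to the next four years later (or differs when a century non-leap intervenes).
Leap-day weekdays: 1784:Sun 1788:Fri 1792:Wed 1796:Mon✓ 1804:Wed 1808:Mon✓ 1812:Sat 1816:Thu 1820:Tue 1824:Sun 1828:Fri 1832:Wed 1836:Mon✓ …(7 more)… 1868:Sat 1872:Thu 1876:Tue 1880:Sun 1884:Fri 1888:Wed 1892:Mon✓ 1896:Sat 1904:Mon✓ 1908:Sat 1912:Thu 1916:Tue 1920:Sun
Monday: 1796, 1808, 1836, 1864, 1892, 1904 → 6.

6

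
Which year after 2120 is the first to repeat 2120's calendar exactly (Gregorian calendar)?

2148

Two years share a calendar iff Jan 1 falls on the same weekday and both are leap or both are common. 2120: Jan 1 is Monday, leap year.
2121: Jan 1 Wednesday, common
2122: Jan 1 Thursday, common
2123: Jan 1 Friday, common
2124: Jan 1 Saturday, leap
2125: Jan 1 Monday, common
2126: Jan 1 Tuesday, common
2127: Jan 1 Wednesday, common
2128: Jan 1 Thursday, leap
2129: Jan 1 Saturday, common
2130: Jan 1 Sunday, common
2131: Jan 1 Monday, common
2132: Jan 1 Tuesday, leap
2133: Jan 1 Thursday, common
2134: Jan 1 Friday, common
2135: Jan 1 Saturday, common
2136: Jan 1 Sunday, leap
2137: Jan 1 Tuesday, common
2138: Jan 1 Wednesday, common
2139: Jan 1 Thursday, common
2140: Jan 1 Friday, leap
2141: Jan 1 Sunday, common
2142: Jan 1 Monday, common
2143: Jan 1 Tuesday, common
2144: Jan 1 Wednesday, leap
2145: Jan 1 Friday, common
2146: Jan 1 Saturday, common
2147: Jan 1 Sunday, common
2148: Jan 1 Monday, leap
2148 matches on both conditions.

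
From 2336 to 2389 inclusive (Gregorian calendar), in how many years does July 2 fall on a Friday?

8

Track July 2's weekday year by year (advancing +1, or +2 across a Feb 29):
  2336: Thu  2337: Fri (+1) ✓  2338: Sat (+1)  2339: Sun (+1)  2340: Tue (+2)
  2341: Wed (+1)  2342: Thu (+1)  2343: Fri (+1) ✓  2344: Sun (+2)  2345: Mon (+1)
  2346: Tue (+1)  2347: Wed (+1)  2348: Fri (+2) ✓  2349: Sat (+1)  … (26 more years) …
  2376: Fri (+2) ✓  2377: Sat (+1)  2378: Sun (+1)  2379: Mon (+1)  2380: Wed (+2)
  2381: Thu (+1)  2382: Fri (+1) ✓  2383: Sat (+1)  2384: Mon (+2)  2385: Tue (+1)
  2386: Wed (+1)  2387: Thu (+1)  2388: Sat (+2)  2389: Sun (+1)
Friday years: 2337, 2343, 2348, 2354, 2365, 2371, 2376, 2382 — 8 in total.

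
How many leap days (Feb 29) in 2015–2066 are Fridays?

Leap years in 2015–2066: 13 of them.
Feb 29 weekday advances by 5 (mod 7) from one leap year to the next four years later (or differs when a century non-leap intervenes).
Leap-day weekdays: 2016:Mon 2020:Sat 2024:Thu 2028:Tue 2032:Sun 2036:Fri✓ 2040:Wed 2044:Mon 2048:Sat 2052:Thu 2056:Tue 2060:Sun 2064:Fri✓
Friday: 2036, 2064 → 2.

2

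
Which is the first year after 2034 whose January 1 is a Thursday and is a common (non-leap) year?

Jan 1 advances by 2 weekdays after a leap year and by 1 after a common year.
2034: Jan 1 is Sunday.
2035: Monday
2036: Tuesday (leap)
2037: Thursday
2037 begins on a Thursday and is a common year.

2037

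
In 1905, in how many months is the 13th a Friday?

2

Check the 13th of each month of 1905: Jan 13: Fri, Feb 13: Mon, Mar 13: Mon, Apr 13: Thu, May 13: Sat, Jun 13: Tue, Jul 13: Thu, Aug 13: Sun, Sep 13: Wed, Oct 13: Fri, Nov 13: Mon, Dec 13: Wed.
Friday occurs in January, October — 2 months.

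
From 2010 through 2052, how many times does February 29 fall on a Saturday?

Leap years in 2010–2052: 11 of them.
Feb 29 weekday advances by 5 (mod 7) from one leap year to the next four years later (or differs when a century non-leap intervenes).
Leap-day weekdays: 2012:Wed 2016:Mon 2020:Sat✓ 2024:Thu 2028:Tue 2032:Sun 2036:Fri 2040:Wed 2044:Mon 2048:Sat✓ 2052:Thu
Saturday: 2020, 2048 → 2.

2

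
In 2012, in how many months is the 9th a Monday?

3

Check the 9th of each month of 2012: Jan 9: Mon, Feb 9: Thu, Mar 9: Fri, Apr 9: Mon, May 9: Wed, Jun 9: Sat, Jul 9: Mon, Aug 9: Thu, Sep 9: Sun, Oct 9: Tue, Nov 9: Fri, Dec 9: Sun.
Monday occurs in January, April, July — 3 months.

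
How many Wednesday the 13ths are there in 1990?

1

Check the 13th of each month of 1990: Jan 13: Sat, Feb 13: Tue, Mar 13: Tue, Apr 13: Fri, May 13: Sun, Jun 13: Wed, Jul 13: Fri, Aug 13: Mon, Sep 13: Thu, Oct 13: Sat, Nov 13: Tue, Dec 13: Thu.
Wednesday occurs in June — 1 month.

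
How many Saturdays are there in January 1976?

January 1976 has 31 days and begins on Thursday.
The first Saturday is January 3.
Saturdays fall on 3, 10, 17, 24, 31 — that's 5.

5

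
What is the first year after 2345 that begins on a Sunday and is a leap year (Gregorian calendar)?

2356

Jan 1 advances by 2 weekdays after a leap year and by 1 after a common year.
2345: Jan 1 is Monday.
2346: Tuesday
2347: Wednesday
2348: Thursday (leap)
2349: Saturday
2350: Sunday
2351: Monday
2352: Tuesday (leap)
2353: Thursday
2354: Friday
2355: Saturday
2356: Sunday (leap)
2356 begins on a Sunday and is a leap year.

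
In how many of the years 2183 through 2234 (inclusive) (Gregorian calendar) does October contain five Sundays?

October has 31 days; it has five Sundays when Sunday falls among the first (month-length − 28) days — i.e. when October 1 is one of Sunday/Saturday/Friday.
October 1 by year: 2183:Wed 2184:Fri✓ 2185:Sat✓ 2186:Sun✓ 2187:Mon 2188:Wed 2189:Thu 2190:Fri✓ 2191:Sat✓ 2192:Mon 2193:Tue 2194:Wed 2195:Thu 2196:Sat✓ 2197:Sun✓ …(22 more)… 2220:Sun✓ 2221:Mon 2222:Tue 2223:Wed 2224:Fri✓ 2225:Sat✓ 2226:Sun✓ 2227:Mon 2228:Wed 2229:Thu 2230:Fri✓ 2231:Sat✓ 2232:Mon 2233:Tue 2234:Wed
Years with five Sundays: 2184, 2185, 2186, 2190, 2191, 2196, 2197, 2202, 2203, 2208, 2209, 2213, 2214, 2215, 2219, 2220, 2224, 2225, 2226, 2230, 2231 → 21.

21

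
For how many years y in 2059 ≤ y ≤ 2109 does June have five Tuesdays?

June has 30 days; it has five Tuesdays when Tuesday falls among the first (month-length − 28) days — i.e. when June 1 is one of Tuesday/Monday.
June 1 by year: 2059:Sun 2060:Tue✓ 2061:Wed 2062:Thu 2063:Fri 2064:Sun 2065:Mon✓ 2066:Tue✓ 2067:Wed 2068:Fri 2069:Sat 2070:Sun 2071:Mon✓ 2072:Wed 2073:Thu …(21 more)… 2095:Wed 2096:Fri 2097:Sat 2098:Sun 2099:Mon✓ 2100:Tue✓ 2101:Wed 2102:Thu 2103:Fri 2104:Sun 2105:Mon✓ 2106:Tue✓ 2107:Wed 2108:Fri 2109:Sat
Years with five Tuesdays: 2060, 2065, 2066, 2071, 2076, 2077, 2082, 2083, 2088, 2093, 2094, 2099, 2100, 2105, 2106 → 15.

15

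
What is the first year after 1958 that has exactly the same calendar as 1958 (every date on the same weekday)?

1969

Two years share a calendar iff Jan 1 falls on the same weekday and both are leap or both are common. 1958: Jan 1 is Wednesday, common year.
1959: Jan 1 Thursday, common
1960: Jan 1 Friday, leap
1961: Jan 1 Sunday, common
1962: Jan 1 Monday, common
1963: Jan 1 Tuesday, common
1964: Jan 1 Wednesday, leap
1965: Jan 1 Friday, common
1966: Jan 1 Saturday, common
1967: Jan 1 Sunday, common
1968: Jan 1 Monday, leap
1969: Jan 1 Wednesday, common
1969 matches on both conditions.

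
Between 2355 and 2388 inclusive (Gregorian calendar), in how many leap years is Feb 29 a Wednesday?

Leap years in 2355–2388: 9 of them.
Feb 29 weekday advances by 5 (mod 7) from one leap year to the next four years later (or differs when a century non-leap intervenes).
Leap-day weekdays: 2356:Wed✓ 2360:Mon 2364:Sat 2368:Thu 2372:Tue 2376:Sun 2380:Fri 2384:Wed✓ 2388:Mon
Wednesday: 2356, 2384 → 2.

2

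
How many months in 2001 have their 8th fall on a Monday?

Check the 8th of each month of 2001: Jan 8: Mon, Feb 8: Thu, Mar 8: Thu, Apr 8: Sun, May 8: Tue, Jun 8: Fri, Jul 8: Sun, Aug 8: Wed, Sep 8: Sat, Oct 8: Mon, Nov 8: Thu, Dec 8: Sat.
Monday occurs in January, October — 2 months.

2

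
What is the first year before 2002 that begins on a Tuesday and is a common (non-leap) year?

Jan 1 advances by 2 weekdays after a leap year and by 1 after a common year.
2002: Jan 1 is Tuesday.
2001: Monday
2000: Saturday (leap)
1999: Friday
1998: Thursday
1997: Wednesday
1996: Monday (leap)
1995: Sunday
1994: Saturday
1993: Friday
1992: Wednesday (leap)
1991: Tuesday
1991 begins on a Tuesday and is a common year.

1991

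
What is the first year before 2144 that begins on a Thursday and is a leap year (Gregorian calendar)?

Jan 1 advances by 2 weekdays after a leap year and by 1 after a common year.
2144: Jan 1 is Wednesday (leap).
2143: Tuesday
2142: Monday
2141: Sunday
2140: Friday (leap)
2139: Thursday
2138: Wednesday
2137: Tuesday
2136: Sunday (leap)
2135: Saturday
2134: Friday
2133: Thursday
2132: Tuesday (leap)
2131: Monday
2130: Sunday
2129: Saturday
2128: Thursday (leap)
2128 begins on a Thursday and is a leap year.

2128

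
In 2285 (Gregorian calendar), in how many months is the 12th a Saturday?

Check the 12th of each month of 2285: Jan 12: Mon, Feb 12: Thu, Mar 12: Thu, Apr 12: Sun, May 12: Tue, Jun 12: Fri, Jul 12: Sun, Aug 12: Wed, Sep 12: Sat, Oct 12: Mon, Nov 12: Thu, Dec 12: Sat.
Saturday occurs in September, December — 2 months.

2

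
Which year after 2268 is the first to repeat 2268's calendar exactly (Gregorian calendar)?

2296

Two years share a calendar iff Jan 1 falls on the same weekday and both are leap or both are common. 2268: Jan 1 is Wednesday, leap year.
2269: Jan 1 Friday, common
2270: Jan 1 Saturday, common
2271: Jan 1 Sunday, common
2272: Jan 1 Monday, leap
2273: Jan 1 Wednesday, common
2274: Jan 1 Thursday, common
2275: Jan 1 Friday, common
2276: Jan 1 Saturday, leap
2277: Jan 1 Monday, common
2278: Jan 1 Tuesday, common
2279: Jan 1 Wednesday, common
2280: Jan 1 Thursday, leap
2281: Jan 1 Saturday, common
2282: Jan 1 Sunday, common
2283: Jan 1 Monday, common
2284: Jan 1 Tuesday, leap
2285: Jan 1 Thursday, common
2286: Jan 1 Friday, common
2287: Jan 1 Saturday, common
2288: Jan 1 Sunday, leap
2289: Jan 1 Tuesday, common
2290: Jan 1 Wednesday, common
2291: Jan 1 Thursday, common
2292: Jan 1 Friday, leap
2293: Jan 1 Sunday, common
2294: Jan 1 Monday, common
2295: Jan 1 Tuesday, common
2296: Jan 1 Wednesday, leap
2296 matches on both conditions.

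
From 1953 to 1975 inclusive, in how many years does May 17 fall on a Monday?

3

Track May 17's weekday year by year (advancing +1, or +2 across a Feb 29):
  1953: Sun  1954: Mon (+1) ✓  1955: Tue (+1)  1956: Thu (+2)  1957: Fri (+1)
  1958: Sat (+1)  1959: Sun (+1)  1960: Tue (+2)  1961: Wed (+1)  1962: Thu (+1)
  1963: Fri (+1)  1964: Sun (+2)  1965: Mon (+1) ✓  1966: Tue (+1)  1967: Wed (+1)
  1968: Fri (+2)  1969: Sat (+1)  1970: Sun (+1)  1971: Mon (+1) ✓  1972: Wed (+2)
  1973: Thu (+1)  1974: Fri (+1)  1975: Sat (+1)
Monday years: 1954, 1965, 1971 — 3 in total.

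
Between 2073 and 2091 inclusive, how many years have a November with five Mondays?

November has 30 days; it has five Mondays when Monday falls among the first (month-length − 28) days — i.e. when November 1 is one of Monday/Sunday.
November 1 by year: 2073:Wed 2074:Thu 2075:Fri 2076:Sun✓ 2077:Mon✓ 2078:Tue 2079:Wed 2080:Fri 2081:Sat 2082:Sun✓ 2083:Mon✓ 2084:Wed 2085:Thu 2086:Fri 2087:Sat 2088:Mon✓ 2089:Tue 2090:Wed 2091:Thu
Years with five Mondays: 2076, 2077, 2082, 2083, 2088 → 5.

5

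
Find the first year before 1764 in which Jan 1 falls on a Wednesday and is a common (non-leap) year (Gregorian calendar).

Jan 1 advances by 2 weekdays after a leap year and by 1 after a common year.
1764: Jan 1 is Sunday (leap).
1763: Saturday
1762: Friday
1761: Thursday
1760: Tuesday (leap)
1759: Monday
1758: Sunday
1757: Saturday
1756: Thursday (leap)
1755: Wednesday
1755 begins on a Wednesday and is a common year.

1755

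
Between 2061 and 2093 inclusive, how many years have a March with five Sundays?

March has 31 days; it has five Sundays when Sunday falls among the first (month-length − 28) days — i.e. when March 1 is one of Sunday/Saturday/Friday.
March 1 by year: 2061:Tue 2062:Wed 2063:Thu 2064:Sat✓ 2065:Sun✓ 2066:Mon 2067:Tue 2068:Thu 2069:Fri✓ 2070:Sat✓ 2071:Sun✓ 2072:Tue 2073:Wed 2074:Thu 2075:Fri✓ …(3 more)… 2079:Wed 2080:Fri✓ 2081:Sat✓ 2082:Sun✓ 2083:Mon 2084:Wed 2085:Thu 2086:Fri✓ 2087:Sat✓ 2088:Mon 2089:Tue 2090:Wed 2091:Thu 2092:Sat✓ 2093:Sun✓
Years with five Sundays: 2064, 2065, 2069, 2070, 2071, 2075, 2076, 2080, 2081, 2082, 2086, 2087, 2092, 2093 → 14.

14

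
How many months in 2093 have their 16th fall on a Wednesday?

Check the 16th of each month of 2093: Jan 16: Fri, Feb 16: Mon, Mar 16: Mon, Apr 16: Thu, May 16: Sat, Jun 16: Tue, Jul 16: Thu, Aug 16: Sun, Sep 16: Wed, Oct 16: Fri, Nov 16: Mon, Dec 16: Wed.
Wednesday occurs in September, December — 2 months.

2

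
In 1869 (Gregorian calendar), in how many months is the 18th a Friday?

Check the 18th of each month of 1869: Jan 18: Mon, Feb 18: Thu, Mar 18: Thu, Apr 18: Sun, May 18: Tue, Jun 18: Fri, Jul 18: Sun, Aug 18: Wed, Sep 18: Sat, Oct 18: Mon, Nov 18: Thu, Dec 18: Sat.
Friday occurs in June — 1 month.

1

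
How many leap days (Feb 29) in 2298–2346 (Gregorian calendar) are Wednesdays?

Leap years in 2298–2346: 11 of them.
Feb 29 weekday advances by 5 (mod 7) from one leap year to the next four years later (or differs when a century non-leap intervenes).
Leap-day weekdays: 2304:Mon 2308:Sat 2312:Thu 2316:Tue 2320:Sun 2324:Fri 2328:Wed✓ 2332:Mon 2336:Sat 2340:Thu 2344:Tue
Wednesday: 2328 → 1.

1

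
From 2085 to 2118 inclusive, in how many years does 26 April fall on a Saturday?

Track 26 April's weekday year by year (advancing +1, or +2 across a Feb 29):
  2085: Thu  2086: Fri (+1)  2087: Sat (+1) ✓  2088: Mon (+2)  2089: Tue (+1)
  2090: Wed (+1)  2091: Thu (+1)  2092: Sat (+2) ✓  2093: Sun (+1)  2094: Mon (+1)
  2095: Tue (+1)  2096: Thu (+2)  2097: Fri (+1)  2098: Sat (+1) ✓  … (6 more years) …
  2105: Sun (+1)  2106: Mon (+1)  2107: Tue (+1)  2108: Thu (+2)  2109: Fri (+1)
  2110: Sat (+1) ✓  2111: Sun (+1)  2112: Tue (+2)  2113: Wed (+1)  2114: Thu (+1)
  2115: Fri (+1)  2116: Sun (+2)  2117: Mon (+1)  2118: Tue (+1)
Saturday years: 2087, 2092, 2098, 2104, 2110 — 5 in total.

5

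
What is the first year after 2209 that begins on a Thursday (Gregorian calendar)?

2218

Jan 1 advances by 2 weekdays after a leap year and by 1 after a common year.
2209: Jan 1 is Sunday.
2210: Monday
2211: Tuesday
2212: Wednesday (leap)
2213: Friday
2214: Saturday
2215: Sunday
2216: Monday (leap)
2217: Wednesday
2218: Thursday
2218 begins on a Thursday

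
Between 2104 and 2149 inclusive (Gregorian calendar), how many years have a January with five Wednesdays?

20

January has 31 days; it has five Wednesdays when Wednesday falls among the first (month-length − 28) days — i.e. when January 1 is one of Wednesday/Tuesday/Monday.
January 1 by year: 2104:Tue✓ 2105:Thu 2106:Fri 2107:Sat 2108:Sun 2109:Tue✓ 2110:Wed✓ 2111:Thu 2112:Fri 2113:Sun 2114:Mon✓ 2115:Tue✓ 2116:Wed✓ 2117:Fri 2118:Sat …(16 more)… 2135:Sat 2136:Sun 2137:Tue✓ 2138:Wed✓ 2139:Thu 2140:Fri 2141:Sun 2142:Mon✓ 2143:Tue✓ 2144:Wed✓ 2145:Fri 2146:Sat 2147:Sun 2148:Mon✓ 2149:Wed✓
Years with five Wednesdays: 2104, 2109, 2110, 2114, 2115, 2116, 2120, 2121, 2125, 2126, 2127, 2131, 2132, 2137, 2138, 2142, 2143, 2144, 2148, 2149 → 20.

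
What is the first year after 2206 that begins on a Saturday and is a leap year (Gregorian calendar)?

2220

Jan 1 advances by 2 weekdays after a leap year and by 1 after a common year.
2206: Jan 1 is Wednesday.
2207: Thursday
2208: Friday (leap)
2209: Sunday
2210: Monday
2211: Tuesday
2212: Wednesday (leap)
2213: Friday
2214: Saturday
2215: Sunday
2216: Monday (leap)
2217: Wednesday
2218: Thursday
2219: Friday
2220: Saturday (leap)
2220 begins on a Saturday and is a leap year.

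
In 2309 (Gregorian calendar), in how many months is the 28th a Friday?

Check the 28th of each month of 2309: Jan 28: Thu, Feb 28: Sun, Mar 28: Sun, Apr 28: Wed, May 28: Fri, Jun 28: Mon, Jul 28: Wed, Aug 28: Sat, Sep 28: Tue, Oct 28: Thu, Nov 28: Sun, Dec 28: Tue.
Friday occurs in May — 1 month.

1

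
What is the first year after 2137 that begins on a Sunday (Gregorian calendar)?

Jan 1 advances by 2 weekdays after a leap year and by 1 after a common year.
2137: Jan 1 is Tuesday.
2138: Wednesday
2139: Thursday
2140: Friday (leap)
2141: Sunday
2141 begins on a Sunday

2141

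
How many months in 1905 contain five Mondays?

A month of length L has five Mondays iff its first Monday is on day ≤ L−28 (so day 1–3 in a 31-day month, 1–2 in a 30-day month, day 1 in a leap February).
Checking each month of 1905: Jan starts Sun (31d) ✓; Feb starts Wed (28d); Mar starts Wed (31d); Apr starts Sat (30d); May starts Mon (31d) ✓; Jun starts Thu (30d); Jul starts Sat (31d) ✓; Aug starts Tue (31d); Sep starts Fri (30d); Oct starts Sun (31d) ✓; Nov starts Wed (30d); Dec starts Fri (31d).
Five-Monday months: January, May, July, October → 4.

4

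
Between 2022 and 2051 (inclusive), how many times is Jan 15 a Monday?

4

Track Jan 15's weekday year by year (advancing +1, or +2 across a Feb 29):
  2022: Sat  2023: Sun (+1)  2024: Mon (+1) ✓  2025: Wed (+2)  2026: Thu (+1)
  2027: Fri (+1)  2028: Sat (+1)  2029: Mon (+2) ✓  2030: Tue (+1)  2031: Wed (+1)
  2032: Thu (+1)  2033: Sat (+2)  2034: Sun (+1)  2035: Mon (+1) ✓  2036: Tue (+1)
  2037: Thu (+2)  2038: Fri (+1)  2039: Sat (+1)  2040: Sun (+1)  2041: Tue (+2)
  2042: Wed (+1)  2043: Thu (+1)  2044: Fri (+1)  2045: Sun (+2)  2046: Mon (+1) ✓
  2047: Tue (+1)  2048: Wed (+1)  2049: Fri (+2)  2050: Sat (+1)  2051: Sun (+1)
Monday years: 2024, 2029, 2035, 2046 — 4 in total.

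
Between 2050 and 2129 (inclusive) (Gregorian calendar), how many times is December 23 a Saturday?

Track December 23's weekday year by year (advancing +1, or +2 across a Feb 29):
  2050: Fri  2051: Sat (+1) ✓  2052: Mon (+2)  2053: Tue (+1)  2054: Wed (+1)
  2055: Thu (+1)  2056: Sat (+2) ✓  2057: Sun (+1)  2058: Mon (+1)  2059: Tue (+1)
  2060: Thu (+2)  2061: Fri (+1)  2062: Sat (+1) ✓  2063: Sun (+1)  … (52 more years) …
  2116: Wed (+2)  2117: Thu (+1)  2118: Fri (+1)  2119: Sat (+1) ✓  2120: Mon (+2)
  2121: Tue (+1)  2122: Wed (+1)  2123: Thu (+1)  2124: Sat (+2) ✓  2125: Sun (+1)
  2126: Mon (+1)  2127: Tue (+1)  2128: Thu (+2)  2129: Fri (+1)
Saturday years: 2051, 2056, 2062, 2073, 2079, 2084, 2090, 2102, 2113, 2119, 2124 — 11 in total.

11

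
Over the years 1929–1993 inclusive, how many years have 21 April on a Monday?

9

Track 21 April's weekday year by year (advancing +1, or +2 across a Feb 29):
  1929: Sun  1930: Mon (+1) ✓  1931: Tue (+1)  1932: Thu (+2)  1933: Fri (+1)
  1934: Sat (+1)  1935: Sun (+1)  1936: Tue (+2)  1937: Wed (+1)  1938: Thu (+1)
  1939: Fri (+1)  1940: Sun (+2)  1941: Mon (+1) ✓  1942: Tue (+1)  … (37 more years) …
  1980: Mon (+2) ✓  1981: Tue (+1)  1982: Wed (+1)  1983: Thu (+1)  1984: Sat (+2)
  1985: Sun (+1)  1986: Mon (+1) ✓  1987: Tue (+1)  1988: Thu (+2)  1989: Fri (+1)
  1990: Sat (+1)  1991: Sun (+1)  1992: Tue (+2)  1993: Wed (+1)
Monday years: 1930, 1941, 1947, 1952, 1958, 1969, 1975, 1980, 1986 — 9 in total.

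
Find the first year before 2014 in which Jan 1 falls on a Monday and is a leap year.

1996

Jan 1 advances by 2 weekdays after a leap year and by 1 after a common year.
2014: Jan 1 is Wednesday.
2013: Tuesday
2012: Sunday (leap)
2011: Saturday
2010: Friday
2009: Thursday
2008: Tuesday (leap)
2007: Monday
2006: Sunday
2005: Saturday
2004: Thursday (leap)
2003: Wednesday
2002: Tuesday
2001: Monday
2000: Saturday (leap)
1999: Friday
1998: Thursday
1997: Wednesday
1996: Monday (leap)
1996 begins on a Monday and is a leap year.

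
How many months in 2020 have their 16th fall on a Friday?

1

Check the 16th of each month of 2020: Jan 16: Thu, Feb 16: Sun, Mar 16: Mon, Apr 16: Thu, May 16: Sat, Jun 16: Tue, Jul 16: Thu, Aug 16: Sun, Sep 16: Wed, Oct 16: Fri, Nov 16: Mon, Dec 16: Wed.
Friday occurs in October — 1 month.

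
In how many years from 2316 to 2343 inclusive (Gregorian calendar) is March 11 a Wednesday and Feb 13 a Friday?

3

Check each year's weekday for March 11 and Feb 13:
  2316: Sat/Sun  2317: Sun/Tue  2318: Mon/Wed  2319: Tue/Thu  2320: Thu/Fri  2321: Fri/Sun  2322: Sat/Mon  2323: Sun/Tue  2324: Tue/Wed  2325: Wed/Fri ✓  2326: Thu/Sat  2327: Fri/Sun  2328: Sun/Mon  2329: Mon/Wed  2330: Tue/Thu  2331: Wed/Fri ✓  2332: Fri/Sat  2333: Sat/Mon  2334: Sun/Tue  2335: Mon/Wed  2336: Wed/Thu  2337: Thu/Sat  2338: Fri/Sun  2339: Sat/Mon  2340: Mon/Tue  2341: Tue/Thu  2342: Wed/Fri ✓  2343: Thu/Sat
Both conditions hold in: 2325, 2331, 2342 — 3.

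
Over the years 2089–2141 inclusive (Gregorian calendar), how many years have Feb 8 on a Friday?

Track Feb 8's weekday year by year (advancing +1, or +2 across a Feb 29):
  2089: Tue  2090: Wed (+1)  2091: Thu (+1)  2092: Fri (+1) ✓  2093: Sun (+2)
  2094: Mon (+1)  2095: Tue (+1)  2096: Wed (+1)  2097: Fri (+2) ✓  2098: Sat (+1)
  2099: Sun (+1)  2100: Mon (+1)  2101: Tue (+1)  2102: Wed (+1)  … (25 more years) …
  2128: Sun (+1)  2129: Tue (+2)  2130: Wed (+1)  2131: Thu (+1)  2132: Fri (+1) ✓
  2133: Sun (+2)  2134: Mon (+1)  2135: Tue (+1)  2136: Wed (+1)  2137: Fri (+2) ✓
  2138: Sat (+1)  2139: Sun (+1)  2140: Mon (+1)  2141: Wed (+2)
Friday years: 2092, 2097, 2104, 2109, 2115, 2126, 2132, 2137 — 8 in total.

8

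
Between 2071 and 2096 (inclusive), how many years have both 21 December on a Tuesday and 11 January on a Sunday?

1

Check each year's weekday for 21 December and 11 January:
  2071: Mon/Sun  2072: Wed/Mon  2073: Thu/Wed  2074: Fri/Thu  2075: Sat/Fri  2076: Mon/Sat  2077: Tue/Mon  2078: Wed/Tue  2079: Thu/Wed  2080: Sat/Thu  2081: Sun/Sat  2082: Mon/Sun  2083: Tue/Mon  2084: Thu/Tue  2085: Fri/Thu  2086: Sat/Fri  2087: Sun/Sat  2088: Tue/Sun ✓  2089: Wed/Tue  2090: Thu/Wed  2091: Fri/Thu  2092: Sun/Fri  2093: Mon/Sun  2094: Tue/Mon  2095: Wed/Tue  2096: Fri/Wed
Both conditions hold in: 2088 — 1.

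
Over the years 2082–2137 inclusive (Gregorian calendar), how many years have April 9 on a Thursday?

8

Track April 9's weekday year by year (advancing +1, or +2 across a Feb 29):
  2082: Thu ✓  2083: Fri (+1)  2084: Sun (+2)  2085: Mon (+1)  2086: Tue (+1)
  2087: Wed (+1)  2088: Fri (+2)  2089: Sat (+1)  2090: Sun (+1)  2091: Mon (+1)
  2092: Wed (+2)  2093: Thu (+1) ✓  2094: Fri (+1)  2095: Sat (+1)  … (28 more years) …
  2124: Sun (+2)  2125: Mon (+1)  2126: Tue (+1)  2127: Wed (+1)  2128: Fri (+2)
  2129: Sat (+1)  2130: Sun (+1)  2131: Mon (+1)  2132: Wed (+2)  2133: Thu (+1) ✓
  2134: Fri (+1)  2135: Sat (+1)  2136: Mon (+2)  2137: Tue (+1)
Thursday years: 2082, 2093, 2099, 2105, 2111, 2116, 2122, 2133 — 8 in total.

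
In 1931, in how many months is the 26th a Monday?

Check the 26th of each month of 1931: Jan 26: Mon, Feb 26: Thu, Mar 26: Thu, Apr 26: Sun, May 26: Tue, Jun 26: Fri, Jul 26: Sun, Aug 26: Wed, Sep 26: Sat, Oct 26: Mon, Nov 26: Thu, Dec 26: Sat.
Monday occurs in January, October — 2 months.

2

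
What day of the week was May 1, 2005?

Sunday

January 1, 2005 is a Saturday.
May 1 is day 121 of the year, i.e. 120 days after Jan 1.
120 mod 7 = 1, so advance 1 weekday from Saturday: Sunday.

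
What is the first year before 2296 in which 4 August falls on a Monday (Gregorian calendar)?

2290

From one year to the next, a fixed date's weekday advances by 1, or by 2 when a Feb 29 lies between the two dates.
2296: August 4 is Tuesday.
2295: Sunday (−2)
2294: Saturday (−1)
2293: Friday (−1)
2292: Thursday (−1)
2291: Tuesday (−2)
2290: Monday (−1)
4 August falls on a Monday in 2290.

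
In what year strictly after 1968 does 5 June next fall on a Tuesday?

1973

From one year to the next, a fixed date's weekday advances by 1, or by 2 when a Feb 29 lies between the two dates.
1968: June 5 is Wednesday.
1969: Thursday (+1)
1970: Friday (+1)
1971: Saturday (+1)
1972: Monday (+2)
1973: Tuesday (+1)
5 June falls on a Tuesday in 1973.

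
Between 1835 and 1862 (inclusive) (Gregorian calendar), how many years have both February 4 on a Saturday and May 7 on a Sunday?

Check each year's weekday for February 4 and May 7:
  1835: Wed/Thu  1836: Thu/Sat  1837: Sat/Sun ✓  1838: Sun/Mon  1839: Mon/Tue  1840: Tue/Thu  1841: Thu/Fri  1842: Fri/Sat  1843: Sat/Sun ✓  1844: Sun/Tue  1845: Tue/Wed  1846: Wed/Thu  1847: Thu/Fri  1848: Fri/Sun  1849: Sun/Mon  1850: Mon/Tue  1851: Tue/Wed  1852: Wed/Fri  1853: Fri/Sat  1854: Sat/Sun ✓  1855: Sun/Mon  1856: Mon/Wed  1857: Wed/Thu  1858: Thu/Fri  1859: Fri/Sat  1860: Sat/Mon  1861: Mon/Tue  1862: Tue/Wed
Both conditions hold in: 1837, 1843, 1854 — 3.

3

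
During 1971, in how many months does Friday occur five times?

A month of length L has five Fridays iff its first Friday is on day ≤ L−28 (so day 1–3 in a 31-day month, 1–2 in a 30-day month, day 1 in a leap February).
Checking each month of 1971: Jan starts Fri (31d) ✓; Feb starts Mon (28d); Mar starts Mon (31d); Apr starts Thu (30d) ✓; May starts Sat (31d); Jun starts Tue (30d); Jul starts Thu (31d) ✓; Aug starts Sun (31d); Sep starts Wed (30d); Oct starts Fri (31d) ✓; Nov starts Mon (30d); Dec starts Wed (31d) ✓.
Five-Friday months: January, April, July, October, December → 5.

5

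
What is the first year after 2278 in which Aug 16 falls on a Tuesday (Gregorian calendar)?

From one year to the next, a fixed date's weekday advances by 1, or by 2 when a Feb 29 lies between the two dates.
2278: August 16 is Friday.
2279: Saturday (+1)
2280: Monday (+2)
2281: Tuesday (+1)
Aug 16 falls on a Tuesday in 2281.

2281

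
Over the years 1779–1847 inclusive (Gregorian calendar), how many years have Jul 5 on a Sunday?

10

Track Jul 5's weekday year by year (advancing +1, or +2 across a Feb 29):
  1779: Mon  1780: Wed (+2)  1781: Thu (+1)  1782: Fri (+1)  1783: Sat (+1)
  1784: Mon (+2)  1785: Tue (+1)  1786: Wed (+1)  1787: Thu (+1)  1788: Sat (+2)
  1789: Sun (+1) ✓  1790: Mon (+1)  1791: Tue (+1)  1792: Thu (+2)  … (41 more years) …
  1834: Sat (+1)  1835: Sun (+1) ✓  1836: Tue (+2)  1837: Wed (+1)  1838: Thu (+1)
  1839: Fri (+1)  1840: Sun (+2) ✓  1841: Mon (+1)  1842: Tue (+1)  1843: Wed (+1)
  1844: Fri (+2)  1845: Sat (+1)  1846: Sun (+1) ✓  1847: Mon (+1)
Sunday years: 1789, 1795, 1801, 1807, 1812, 1818, 1829, 1835, 1840, 1846 — 10 in total.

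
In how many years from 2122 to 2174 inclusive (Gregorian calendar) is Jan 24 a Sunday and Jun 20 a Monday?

2

Check each year's weekday for Jan 24 and Jun 20:
  2122: Sat/Sat  2123: Sun/Sun  2124: Mon/Tue  2125: Wed/Wed  2126: Thu/Thu  2127: Fri/Fri  2128: Sat/Sun  2129: Mon/Mon  2130: Tue/Tue  2131: Wed/Wed  2132: Thu/Fri  2133: Sat/Sat  2134: Sun/Sun  2135: Mon/Mon  …(25 more)…  2161: Sat/Sat  2162: Sun/Sun  2163: Mon/Mon  2164: Tue/Wed  2165: Thu/Thu  2166: Fri/Fri  2167: Sat/Sat  2168: Sun/Mon ✓  2169: Tue/Tue  2170: Wed/Wed  2171: Thu/Thu  2172: Fri/Sat  2173: Sun/Sun  2174: Mon/Mon
Both conditions hold in: 2140, 2168 — 2.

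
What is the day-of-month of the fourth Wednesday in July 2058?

July 1, 2058 is a Monday, so the first Wednesday is the 3rd.
The fourth Wednesday is 3 + 21 = 24.

24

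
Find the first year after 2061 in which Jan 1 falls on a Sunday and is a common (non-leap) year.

2062

Jan 1 advances by 2 weekdays after a leap year and by 1 after a common year.
2061: Jan 1 is Saturday.
2062: Sunday
2062 begins on a Sunday and is a common year.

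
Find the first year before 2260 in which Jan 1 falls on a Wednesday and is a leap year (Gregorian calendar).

Jan 1 advances by 2 weekdays after a leap year and by 1 after a common year.
2260: Jan 1 is Sunday (leap).
2259: Saturday
2258: Friday
2257: Thursday
2256: Tuesday (leap)
2255: Monday
2254: Sunday
2253: Saturday
2252: Thursday (leap)
2251: Wednesday
2250: Tuesday
2249: Monday
2248: Saturday (leap)
2247: Friday
2246: Thursday
2245: Wednesday
2244: Monday (leap)
2243: Sunday
2242: Saturday
2241: Friday
2240: Wednesday (leap)
2240 begins on a Wednesday and is a leap year.

2240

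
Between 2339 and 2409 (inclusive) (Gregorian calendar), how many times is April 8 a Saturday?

11

Track April 8's weekday year by year (advancing +1, or +2 across a Feb 29):
  2339: Sat ✓  2340: Mon (+2)  2341: Tue (+1)  2342: Wed (+1)  2343: Thu (+1)
  2344: Sat (+2) ✓  2345: Sun (+1)  2346: Mon (+1)  2347: Tue (+1)  2348: Thu (+2)
  2349: Fri (+1)  2350: Sat (+1) ✓  2351: Sun (+1)  2352: Tue (+2)  … (43 more years) …
  2396: Mon (+2)  2397: Tue (+1)  2398: Wed (+1)  2399: Thu (+1)  2400: Sat (+2) ✓
  2401: Sun (+1)  2402: Mon (+1)  2403: Tue (+1)  2404: Thu (+2)  2405: Fri (+1)
  2406: Sat (+1) ✓  2407: Sun (+1)  2408: Tue (+2)  2409: Wed (+1)
Saturday years: 2339, 2344, 2350, 2361, 2367, 2372, 2378, 2389, 2395, 2400, 2406 — 11 in total.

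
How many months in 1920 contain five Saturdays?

4

A month of length L has five Saturdays iff its first Saturday is on day ≤ L−28 (so day 1–3 in a 31-day month, 1–2 in a 30-day month, day 1 in a leap February).
Checking each month of 1920: Jan starts Thu (31d) ✓; Feb starts Sun (29d); Mar starts Mon (31d); Apr starts Thu (30d); May starts Sat (31d) ✓; Jun starts Tue (30d); Jul starts Thu (31d) ✓; Aug starts Sun (31d); Sep starts Wed (30d); Oct starts Fri (31d) ✓; Nov starts Mon (30d); Dec starts Wed (31d).
Five-Saturday months: January, May, July, October → 4.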